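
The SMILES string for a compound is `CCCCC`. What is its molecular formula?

Atom tally by fragment:
  CH3 → C:1 H:3
  CH2 → C:1 H:2
  CH2 → C:1 H:2
  CH2 → C:1 H:2
  CH3 → C:1 H:3
Element totals:
  C: 5
  H: 12

C5H12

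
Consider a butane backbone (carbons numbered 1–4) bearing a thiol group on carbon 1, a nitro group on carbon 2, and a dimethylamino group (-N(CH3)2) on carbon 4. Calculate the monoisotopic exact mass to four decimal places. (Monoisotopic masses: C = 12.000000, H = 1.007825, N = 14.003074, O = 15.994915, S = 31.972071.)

Atom tally by fragment:
  HSCH2 → C:1 H:3 S:1
  CH(NO2) → C:1 H:1 N:1 O:2
  CH2 → C:1 H:2
  CH2N(CH3)2 → C:3 H:8 N:1
Element totals:
  C: 6
  H: 14
  N: 2
  O: 2
  S: 1
Molecular formula: C6H14N2O2S.
  M = 6(12.0) + 14(1.007825) + 2(14.003074) + 2(15.994915) + 31.972071
    = 72.000000 + 14.109550 + 28.006148 + 31.989830 + 31.972071 = 178.077599

178.0776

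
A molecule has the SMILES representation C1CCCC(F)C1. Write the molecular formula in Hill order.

C6H11F

Atom tally by fragment:
  cyclohexane ring core → C:6 H:12
  (− 1 ring H displaced by substituents)
  + F → F:1
Element totals:
  C: 6
  H: 11
  F: 1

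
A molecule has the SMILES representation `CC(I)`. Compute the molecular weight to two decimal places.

Atom tally by fragment:
  CH3 → C:1 H:3
  CH2I → C:1 H:2 I:1
Element totals:
  C: 2
  H: 5
  I: 1
Molecular formula: C2H5I.
  M = 2(12.011) + 5(1.008) + 126.904
    = 24.022 + 5.040 + 126.904 = 155.966

155.97 g/mol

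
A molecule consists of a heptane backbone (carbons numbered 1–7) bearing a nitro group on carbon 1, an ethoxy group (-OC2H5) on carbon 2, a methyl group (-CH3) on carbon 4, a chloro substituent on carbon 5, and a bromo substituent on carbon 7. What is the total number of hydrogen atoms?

Atom tally by fragment:
  O2NCH2 → C:1 H:2 N:1 O:2
  CH(OC2H5) → C:3 H:6 O:1
  CH2 → C:1 H:2
  CH(CH3) → C:2 H:4
  CH(Cl) → C:1 H:1 Cl:1
  CH2 → C:1 H:2
  CH2Br → C:1 H:2 Br:1
Element totals:
  C: 10
  H: 19
  Br: 1
  Cl: 1
  N: 1
  O: 3

19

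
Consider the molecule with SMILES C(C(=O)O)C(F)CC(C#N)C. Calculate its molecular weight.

Atom tally by fragment:
  HOOCCH2 → C:2 H:3 O:2
  CH(F) → C:1 H:1 F:1
  CH2 → C:1 H:2
  CH(CN) → C:2 H:1 N:1
  CH3 → C:1 H:3
Element totals:
  C: 7
  H: 10
  F: 1
  N: 1
  O: 2
Molecular formula: C7H10FNO2.
  M = 7(12.011) + 10(1.008) + 18.998 + 14.007 + 2(15.999)
    = 84.077 + 10.080 + 18.998 + 14.007 + 31.998 = 159.160

159.16 g/mol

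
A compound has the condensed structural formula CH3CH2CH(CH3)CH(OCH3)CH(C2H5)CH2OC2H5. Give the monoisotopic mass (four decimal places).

Atom tally by fragment:
  CH3 → C:1 H:3
  CH2 → C:1 H:2
  CH(CH3) → C:2 H:4
  CH(OCH3) → C:2 H:4 O:1
  CH(C2H5) → C:3 H:6
  CH2OC2H5 → C:3 H:7 O:1
Element totals:
  C: 12
  H: 26
  O: 2
Molecular formula: C12H26O2.
  M = 12(12.0) + 26(1.007825) + 2(15.994915)
    = 144.000000 + 26.203450 + 31.989830 = 202.193280

202.1933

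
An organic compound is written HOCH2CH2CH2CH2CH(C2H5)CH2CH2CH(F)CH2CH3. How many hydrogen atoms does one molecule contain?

Atom tally by fragment:
  HOCH2 → C:1 H:3 O:1
  CH2 → C:1 H:2
  CH2 → C:1 H:2
  CH2 → C:1 H:2
  CH(C2H5) → C:3 H:6
  CH2 → C:1 H:2
  CH2 → C:1 H:2
  CH(F) → C:1 H:1 F:1
  CH2 → C:1 H:2
  CH3 → C:1 H:3
Element totals:
  C: 12
  H: 25
  F: 1
  O: 1

25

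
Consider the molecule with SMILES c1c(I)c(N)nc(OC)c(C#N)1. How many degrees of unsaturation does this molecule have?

6

Atom tally by fragment:
  pyridine ring core → C:5 H:5 N:1
  (− 4 ring H displaced by substituents)
  + I → I:1
  + NH2 → N:1 H:2
  + OCH3 → C:1 H:3 O:1
  + CN → C:1 N:1
Element totals:
  C: 7
  H: 6
  I: 1
  N: 3
  O: 1
Molecular formula: C7H6IN3O.
DoU = (2C + 2 + N − H − X) / 2 = (2·7 + 2 + 3 − 6 − 1) / 2 = 6.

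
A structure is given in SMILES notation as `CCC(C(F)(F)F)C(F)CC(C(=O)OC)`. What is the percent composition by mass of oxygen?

Atom tally by fragment:
  CH3 → C:1 H:3
  CH2 → C:1 H:2
  CH(CF3) → C:2 H:1 F:3
  CH(F) → C:1 H:1 F:1
  CH2 → C:1 H:2
  CH2COOCH3 → C:3 H:5 O:2
Element totals:
  C: 9
  H: 14
  F: 4
  O: 2
Molecular formula: C9H14F4O2.
Molar mass = 230.201 g/mol.
Mass from O: 2 × 15.999 = 31.998 g/mol.
%O = 31.998 / 230.201 × 100 = 13.90%.

13.90%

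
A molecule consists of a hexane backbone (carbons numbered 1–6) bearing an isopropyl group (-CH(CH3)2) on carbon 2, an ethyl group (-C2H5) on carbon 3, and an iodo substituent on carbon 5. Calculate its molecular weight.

282.21 g/mol

Atom tally by fragment:
  CH3 → C:1 H:3
  CH(CH(CH3)2) → C:4 H:8
  CH(C2H5) → C:3 H:6
  CH2 → C:1 H:2
  CH(I) → C:1 H:1 I:1
  CH3 → C:1 H:3
Element totals:
  C: 11
  H: 23
  I: 1
Molecular formula: C11H23I.
  M = 11(12.011) + 23(1.008) + 126.904
    = 132.121 + 23.184 + 126.904 = 282.209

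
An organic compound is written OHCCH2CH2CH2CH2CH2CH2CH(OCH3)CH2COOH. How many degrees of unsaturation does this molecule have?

2

Element totals:
  C: 11
  H: 20
  O: 4
Molecular formula: C11H20O4.
DoU = (2C + 2 + N − H − X) / 2 = (2·11 + 2 + 0 − 20 − 0) / 2 = 2.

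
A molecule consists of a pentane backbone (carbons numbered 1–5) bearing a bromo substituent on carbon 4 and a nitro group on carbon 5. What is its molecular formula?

C5H10BrNO2

Atom tally by fragment:
  CH3 → C:1 H:3
  CH2 → C:1 H:2
  CH2 → C:1 H:2
  CH(Br) → C:1 H:1 Br:1
  CH2NO2 → C:1 H:2 N:1 O:2
Element totals:
  C: 5
  H: 10
  Br: 1
  N: 1
  O: 2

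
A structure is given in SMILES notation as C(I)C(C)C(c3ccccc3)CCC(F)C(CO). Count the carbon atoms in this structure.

15

Atom tally by fragment:
  ICH2 → C:1 H:2 I:1
  CH(CH3) → C:2 H:4
  CH(C6H5) → C:7 H:6
  CH2 → C:1 H:2
  CH2 → C:1 H:2
  CH(F) → C:1 H:1 F:1
  CH2CH2OH → C:2 H:5 O:1
Element totals:
  C: 15
  H: 22
  F: 1
  I: 1
  O: 1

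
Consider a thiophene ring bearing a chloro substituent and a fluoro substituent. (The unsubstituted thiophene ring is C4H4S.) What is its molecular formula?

Atom tally by fragment:
  thiophene ring core → C:4 H:4 S:1
  (− 2 ring H displaced by substituents)
  + Cl → Cl:1
  + F → F:1
Element totals:
  C: 4
  H: 2
  Cl: 1
  F: 1
  S: 1

C4H2ClFS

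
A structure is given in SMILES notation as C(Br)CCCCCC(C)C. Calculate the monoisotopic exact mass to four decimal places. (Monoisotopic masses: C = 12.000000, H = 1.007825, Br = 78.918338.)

206.0670

Atom tally by fragment:
  BrCH2 → C:1 H:2 Br:1
  CH2 → C:1 H:2
  CH2 → C:1 H:2
  CH2 → C:1 H:2
  CH2 → C:1 H:2
  CH2 → C:1 H:2
  CH(CH3) → C:2 H:4
  CH3 → C:1 H:3
Element totals:
  C: 9
  H: 19
  Br: 1
Molecular formula: C9H19Br.
  M = 9(12.0) + 19(1.007825) + 78.918338
    = 108.000000 + 19.148675 + 78.918338 = 206.067013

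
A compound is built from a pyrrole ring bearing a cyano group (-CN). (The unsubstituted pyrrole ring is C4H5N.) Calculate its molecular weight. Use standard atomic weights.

92.10 g/mol

Atom tally by fragment:
  pyrrole ring core → C:4 H:5 N:1
  (− 1 ring H displaced by substituents)
  + CN → C:1 N:1
Element totals:
  C: 5
  H: 4
  N: 2
Molecular formula: C5H4N2.
  M = 5(12.011) + 4(1.008) + 2(14.007)
    = 60.055 + 4.032 + 28.014 = 92.101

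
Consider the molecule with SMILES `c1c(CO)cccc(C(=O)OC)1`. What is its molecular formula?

Atom tally by fragment:
  benzene ring core → C:6 H:6
  (− 2 ring H displaced by substituents)
  + CH2OH → C:1 H:3 O:1
  + COOCH3 → C:2 H:3 O:2
Element totals:
  C: 9
  H: 10
  O: 3

C9H10O3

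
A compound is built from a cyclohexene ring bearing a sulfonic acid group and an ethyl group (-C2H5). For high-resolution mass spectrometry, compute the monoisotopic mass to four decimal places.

Atom tally by fragment:
  cyclohexene ring core → C:6 H:10
  (− 2 ring H displaced by substituents)
  + SO3H → S:1 O:3 H:1
  + C2H5 → C:2 H:5
Element totals:
  C: 8
  H: 14
  O: 3
  S: 1
Molecular formula: C8H14O3S.
  M = 8(12.0) + 14(1.007825) + 3(15.994915) + 31.972071
    = 96.000000 + 14.109550 + 47.984745 + 31.972071 = 190.066366

190.0664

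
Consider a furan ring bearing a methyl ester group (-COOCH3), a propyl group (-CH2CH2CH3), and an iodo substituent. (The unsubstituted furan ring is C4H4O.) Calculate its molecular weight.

Atom tally by fragment:
  furan ring core → C:4 H:4 O:1
  (− 3 ring H displaced by substituents)
  + COOCH3 → C:2 H:3 O:2
  + CH2CH2CH3 → C:3 H:7
  + I → I:1
Element totals:
  C: 9
  H: 11
  I: 1
  O: 3
Molecular formula: C9H11IO3.
  M = 9(12.011) + 11(1.008) + 126.904 + 3(15.999)
    = 108.099 + 11.088 + 126.904 + 47.997 = 294.088

294.09 g/mol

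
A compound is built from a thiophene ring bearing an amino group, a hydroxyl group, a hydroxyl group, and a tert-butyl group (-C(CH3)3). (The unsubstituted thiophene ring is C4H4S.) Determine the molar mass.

Atom tally by fragment:
  thiophene ring core → C:4 H:4 S:1
  (− 4 ring H displaced by substituents)
  + NH2 → N:1 H:2
  + OH → O:1 H:1
  + OH → O:1 H:1
  + C(CH3)3 → C:4 H:9
Element totals:
  C: 8
  H: 13
  N: 1
  O: 2
  S: 1
Molecular formula: C8H13NO2S.
  M = 8(12.011) + 13(1.008) + 14.007 + 2(15.999) + 32.06
    = 96.088 + 13.104 + 14.007 + 31.998 + 32.060 = 187.257

187.26 g/mol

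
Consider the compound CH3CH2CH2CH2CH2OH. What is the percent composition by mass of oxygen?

Atom tally by fragment:
  CH3 → C:1 H:3
  CH2 → C:1 H:2
  CH2 → C:1 H:2
  CH2CH2OH → C:2 H:5 O:1
Element totals:
  C: 5
  H: 12
  O: 1
Molecular formula: C5H12O.
Molar mass = 88.150 g/mol.
Mass from O: 1 × 15.999 = 15.999 g/mol.
%O = 15.999 / 88.150 × 100 = 18.15%.

18.15%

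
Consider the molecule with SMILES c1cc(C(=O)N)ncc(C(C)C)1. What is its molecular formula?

C9H12N2O

Atom tally by fragment:
  pyridine ring core → C:5 H:5 N:1
  (− 2 ring H displaced by substituents)
  + CONH2 → C:1 H:2 O:1 N:1
  + CH(CH3)2 → C:3 H:7
Element totals:
  C: 9
  H: 12
  N: 2
  O: 1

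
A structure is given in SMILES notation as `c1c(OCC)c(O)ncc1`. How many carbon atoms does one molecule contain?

7

Atom tally by fragment:
  pyridine ring core → C:5 H:5 N:1
  (− 2 ring H displaced by substituents)
  + OC2H5 → C:2 H:5 O:1
  + OH → O:1 H:1
Element totals:
  C: 7
  H: 9
  N: 1
  O: 2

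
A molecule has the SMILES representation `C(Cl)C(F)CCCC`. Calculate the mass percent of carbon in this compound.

Atom tally by fragment:
  ClCH2 → C:1 H:2 Cl:1
  CH(F) → C:1 H:1 F:1
  CH2 → C:1 H:2
  CH2 → C:1 H:2
  CH2 → C:1 H:2
  CH3 → C:1 H:3
Element totals:
  C: 6
  H: 12
  Cl: 1
  F: 1
Molecular formula: C6H12ClF.
Molar mass = 138.610 g/mol.
Mass from C: 6 × 12.011 = 72.066 g/mol.
%C = 72.066 / 138.610 × 100 = 51.99%.

51.99%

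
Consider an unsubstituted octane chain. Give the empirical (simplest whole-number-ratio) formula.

C4H9

Atom tally by fragment:
  CH3 → C:1 H:3
  CH2 → C:1 H:2
  CH2 → C:1 H:2
  CH2 → C:1 H:2
  CH2 → C:1 H:2
  CH2 → C:1 H:2
  CH2 → C:1 H:2
  CH3 → C:1 H:3
Element totals:
  C: 8
  H: 18
Molecular formula: C8H18.
gcd of subscripts = 2; dividing each by 2:
  C: 8/2 = 4
  H: 18/2 = 9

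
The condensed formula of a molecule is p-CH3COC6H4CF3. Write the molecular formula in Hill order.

C9H7F3O

Atom tally by fragment:
  benzene ring core → C:6 H:6
  (− 2 ring H displaced by substituents)
  + COCH3 → C:2 H:3 O:1
  + CF3 → C:1 F:3
Element totals:
  C: 9
  H: 7
  F: 3
  O: 1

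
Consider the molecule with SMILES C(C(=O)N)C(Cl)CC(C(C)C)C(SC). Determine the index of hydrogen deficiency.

Atom tally by fragment:
  H2NOCCH2 → C:2 H:4 O:1 N:1
  CH(Cl) → C:1 H:1 Cl:1
  CH2 → C:1 H:2
  CH(CH(CH3)2) → C:4 H:8
  CH2SCH3 → C:2 H:5 S:1
Element totals:
  C: 10
  H: 20
  Cl: 1
  N: 1
  O: 1
  S: 1
Molecular formula: C10H20ClNOS.
DoU = (2C + 2 + N − H − X) / 2 = (2·10 + 2 + 1 − 20 − 1) / 2 = 1.

1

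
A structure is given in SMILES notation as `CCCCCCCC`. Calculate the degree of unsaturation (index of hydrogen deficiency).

Atom tally by fragment:
  CH3 → C:1 H:3
  CH2 → C:1 H:2
  CH2 → C:1 H:2
  CH2 → C:1 H:2
  CH2 → C:1 H:2
  CH2 → C:1 H:2
  CH2 → C:1 H:2
  CH3 → C:1 H:3
Element totals:
  C: 8
  H: 18
Molecular formula: C8H18.
DoU = (2C + 2 + N − H − X) / 2 = (2·8 + 2 + 0 − 18 − 0) / 2 = 0.

0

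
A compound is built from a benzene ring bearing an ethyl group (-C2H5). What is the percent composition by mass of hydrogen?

9.49%

Atom tally by fragment:
  benzene ring core → C:6 H:6
  (− 1 ring H displaced by substituents)
  + C2H5 → C:2 H:5
Element totals:
  C: 8
  H: 10
Molecular formula: C8H10.
Molar mass = 106.168 g/mol.
Mass from H: 10 × 1.008 = 10.080 g/mol.
%H = 10.080 / 106.168 × 100 = 9.49%.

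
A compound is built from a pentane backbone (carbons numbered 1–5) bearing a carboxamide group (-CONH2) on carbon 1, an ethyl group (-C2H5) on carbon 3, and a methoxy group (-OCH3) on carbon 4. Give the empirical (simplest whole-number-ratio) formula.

C9H19NO2

Atom tally by fragment:
  H2NOCCH2 → C:2 H:4 O:1 N:1
  CH2 → C:1 H:2
  CH(C2H5) → C:3 H:6
  CH(OCH3) → C:2 H:4 O:1
  CH3 → C:1 H:3
Element totals:
  C: 9
  H: 19
  N: 1
  O: 2
Molecular formula: C9H19NO2.
gcd of subscripts (9, 19, 1, 2) = 1, so the empirical formula equals the molecular formula.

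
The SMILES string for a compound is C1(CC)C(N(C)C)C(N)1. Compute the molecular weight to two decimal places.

Atom tally by fragment:
  cyclopropane ring core → C:3 H:6
  (− 3 ring H displaced by substituents)
  + C2H5 → C:2 H:5
  + N(CH3)2 → N:1 C:2 H:6
  + NH2 → N:1 H:2
Element totals:
  C: 7
  H: 16
  N: 2
Molecular formula: C7H16N2.
  M = 7(12.011) + 16(1.008) + 2(14.007)
    = 84.077 + 16.128 + 28.014 = 128.219

128.22 g/mol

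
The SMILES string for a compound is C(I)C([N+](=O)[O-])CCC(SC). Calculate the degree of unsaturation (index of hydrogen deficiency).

1

Atom tally by fragment:
  ICH2 → C:1 H:2 I:1
  CH(NO2) → C:1 H:1 N:1 O:2
  CH2 → C:1 H:2
  CH2 → C:1 H:2
  CH2SCH3 → C:2 H:5 S:1
Element totals:
  C: 6
  H: 12
  I: 1
  N: 1
  O: 2
  S: 1
Molecular formula: C6H12INO2S.
DoU = (2C + 2 + N − H − X) / 2 = (2·6 + 2 + 1 − 12 − 1) / 2 = 1.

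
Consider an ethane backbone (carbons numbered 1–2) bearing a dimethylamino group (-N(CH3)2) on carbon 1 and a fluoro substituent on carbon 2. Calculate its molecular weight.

Atom tally by fragment:
  (CH3)2NCH2 → C:3 H:8 N:1
  CH2F → C:1 H:2 F:1
Element totals:
  C: 4
  H: 10
  F: 1
  N: 1
Molecular formula: C4H10FN.
  M = 4(12.011) + 10(1.008) + 18.998 + 14.007
    = 48.044 + 10.080 + 18.998 + 14.007 = 91.129

91.13 g/mol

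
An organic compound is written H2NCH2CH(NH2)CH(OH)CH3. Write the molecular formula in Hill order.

Atom tally by fragment:
  H2NCH2 → C:1 H:4 N:1
  CH(NH2) → C:1 H:3 N:1
  CH(OH) → C:1 H:2 O:1
  CH3 → C:1 H:3
Element totals:
  C: 4
  H: 12
  N: 2
  O: 1

C4H12N2O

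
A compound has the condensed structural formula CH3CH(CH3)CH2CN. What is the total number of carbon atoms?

Element totals:
  C: 5
  H: 9
  N: 1

5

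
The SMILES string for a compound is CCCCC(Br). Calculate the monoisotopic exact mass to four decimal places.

150.0044

Atom tally by fragment:
  CH3 → C:1 H:3
  CH2 → C:1 H:2
  CH2 → C:1 H:2
  CH2 → C:1 H:2
  CH2Br → C:1 H:2 Br:1
Element totals:
  C: 5
  H: 11
  Br: 1
Molecular formula: C5H11Br.
  M = 5(12.0) + 11(1.007825) + 78.918338
    = 60.000000 + 11.086075 + 78.918338 = 150.004413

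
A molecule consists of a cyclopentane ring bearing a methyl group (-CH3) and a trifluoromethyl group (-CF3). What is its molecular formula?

Atom tally by fragment:
  cyclopentane ring core → C:5 H:10
  (− 2 ring H displaced by substituents)
  + CH3 → C:1 H:3
  + CF3 → C:1 F:3
Element totals:
  C: 7
  H: 11
  F: 3

C7H11F3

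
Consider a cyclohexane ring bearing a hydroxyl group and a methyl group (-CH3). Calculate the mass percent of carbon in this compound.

73.63%

Atom tally by fragment:
  cyclohexane ring core → C:6 H:12
  (− 2 ring H displaced by substituents)
  + OH → O:1 H:1
  + CH3 → C:1 H:3
Element totals:
  C: 7
  H: 14
  O: 1
Molecular formula: C7H14O.
Molar mass = 114.188 g/mol.
Mass from C: 7 × 12.011 = 84.077 g/mol.
%C = 84.077 / 114.188 × 100 = 73.63%.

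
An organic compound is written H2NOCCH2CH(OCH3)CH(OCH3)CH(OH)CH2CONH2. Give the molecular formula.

C9H18N2O5

Atom tally by fragment:
  H2NOCCH2 → C:2 H:4 O:1 N:1
  CH(OCH3) → C:2 H:4 O:1
  CH(OCH3) → C:2 H:4 O:1
  CH(OH) → C:1 H:2 O:1
  CH2CONH2 → C:2 H:4 O:1 N:1
Element totals:
  C: 9
  H: 18
  N: 2
  O: 5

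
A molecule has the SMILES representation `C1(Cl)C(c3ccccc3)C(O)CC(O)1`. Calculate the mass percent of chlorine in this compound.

16.67%

Atom tally by fragment:
  cyclopentane ring core → C:5 H:10
  (− 4 ring H displaced by substituents)
  + Cl → Cl:1
  + C6H5 → C:6 H:5
  + OH → O:1 H:1
  + OH → O:1 H:1
Element totals:
  C: 11
  H: 13
  Cl: 1
  O: 2
Molecular formula: C11H13ClO2.
Molar mass = 212.673 g/mol.
Mass from Cl: 1 × 35.45 = 35.450 g/mol.
%Cl = 35.450 / 212.673 × 100 = 16.67%.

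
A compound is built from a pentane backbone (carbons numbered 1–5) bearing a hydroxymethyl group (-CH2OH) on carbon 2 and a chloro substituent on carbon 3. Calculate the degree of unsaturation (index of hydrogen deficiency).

Atom tally by fragment:
  CH3 → C:1 H:3
  CH(CH2OH) → C:2 H:4 O:1
  CH(Cl) → C:1 H:1 Cl:1
  CH2 → C:1 H:2
  CH3 → C:1 H:3
Element totals:
  C: 6
  H: 13
  Cl: 1
  O: 1
Molecular formula: C6H13ClO.
DoU = (2C + 2 + N − H − X) / 2 = (2·6 + 2 + 0 − 13 − 1) / 2 = 0.

0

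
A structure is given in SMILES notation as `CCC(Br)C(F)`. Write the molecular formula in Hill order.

Atom tally by fragment:
  CH3 → C:1 H:3
  CH2 → C:1 H:2
  CH(Br) → C:1 H:1 Br:1
  CH2F → C:1 H:2 F:1
Element totals:
  C: 4
  H: 8
  Br: 1
  F: 1

C4H8BrF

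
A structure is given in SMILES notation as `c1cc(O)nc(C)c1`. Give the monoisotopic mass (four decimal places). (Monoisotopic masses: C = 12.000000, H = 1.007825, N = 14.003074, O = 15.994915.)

Atom tally by fragment:
  pyridine ring core → C:5 H:5 N:1
  (− 2 ring H displaced by substituents)
  + OH → O:1 H:1
  + CH3 → C:1 H:3
Element totals:
  C: 6
  H: 7
  N: 1
  O: 1
Molecular formula: C6H7NO.
  M = 6(12.0) + 7(1.007825) + 14.003074 + 15.994915
    = 72.000000 + 7.054775 + 14.003074 + 15.994915 = 109.052764

109.0528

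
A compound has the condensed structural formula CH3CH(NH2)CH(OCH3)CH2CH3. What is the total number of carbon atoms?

Atom tally by fragment:
  CH3 → C:1 H:3
  CH(NH2) → C:1 H:3 N:1
  CH(OCH3) → C:2 H:4 O:1
  CH2 → C:1 H:2
  CH3 → C:1 H:3
Element totals:
  C: 6
  H: 15
  N: 1
  O: 1

6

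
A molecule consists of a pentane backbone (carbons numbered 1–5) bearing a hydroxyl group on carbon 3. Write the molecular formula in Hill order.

Atom tally by fragment:
  CH3 → C:1 H:3
  CH2 → C:1 H:2
  CH(OH) → C:1 H:2 O:1
  CH2 → C:1 H:2
  CH3 → C:1 H:3
Element totals:
  C: 5
  H: 12
  O: 1

C5H12O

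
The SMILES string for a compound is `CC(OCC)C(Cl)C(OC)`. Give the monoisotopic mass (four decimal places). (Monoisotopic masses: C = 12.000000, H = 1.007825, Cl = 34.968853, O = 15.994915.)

Atom tally by fragment:
  CH3 → C:1 H:3
  CH(OC2H5) → C:3 H:6 O:1
  CH(Cl) → C:1 H:1 Cl:1
  CH2OCH3 → C:2 H:5 O:1
Element totals:
  C: 7
  H: 15
  Cl: 1
  O: 2
Molecular formula: C7H15ClO2.
  M = 7(12.0) + 15(1.007825) + 34.968853 + 2(15.994915)
    = 84.000000 + 15.117375 + 34.968853 + 31.989830 = 166.076058

166.0761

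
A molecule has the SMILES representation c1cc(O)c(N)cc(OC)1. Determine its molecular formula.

C7H9NO2

Atom tally by fragment:
  benzene ring core → C:6 H:6
  (− 3 ring H displaced by substituents)
  + OH → O:1 H:1
  + NH2 → N:1 H:2
  + OCH3 → C:1 H:3 O:1
Element totals:
  C: 7
  H: 9
  N: 1
  O: 2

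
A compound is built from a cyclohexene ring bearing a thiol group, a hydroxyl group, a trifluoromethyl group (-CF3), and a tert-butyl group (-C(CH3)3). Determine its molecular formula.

C11H17F3OS

Atom tally by fragment:
  cyclohexene ring core → C:6 H:10
  (− 4 ring H displaced by substituents)
  + SH → S:1 H:1
  + OH → O:1 H:1
  + CF3 → C:1 F:3
  + C(CH3)3 → C:4 H:9
Element totals:
  C: 11
  H: 17
  F: 3
  O: 1
  S: 1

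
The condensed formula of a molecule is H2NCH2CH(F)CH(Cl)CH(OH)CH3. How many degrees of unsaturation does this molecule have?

0

Element totals:
  C: 5
  H: 11
  Cl: 1
  F: 1
  N: 1
  O: 1
Molecular formula: C5H11ClFNO.
DoU = (2C + 2 + N − H − X) / 2 = (2·5 + 2 + 1 − 11 − 2) / 2 = 0.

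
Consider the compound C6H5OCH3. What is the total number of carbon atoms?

Atom tally by fragment:
  benzene ring core → C:6 H:6
  (− 1 ring H displaced by substituents)
  + OCH3 → C:1 H:3 O:1
Element totals:
  C: 7
  H: 8
  O: 1

7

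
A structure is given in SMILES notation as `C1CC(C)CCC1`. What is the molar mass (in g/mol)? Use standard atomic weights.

98.19 g/mol

Atom tally by fragment:
  cyclohexane ring core → C:6 H:12
  (− 1 ring H displaced by substituents)
  + CH3 → C:1 H:3
Element totals:
  C: 7
  H: 14
Molecular formula: C7H14.
  M = 7(12.011) + 14(1.008)
    = 84.077 + 14.112 = 98.189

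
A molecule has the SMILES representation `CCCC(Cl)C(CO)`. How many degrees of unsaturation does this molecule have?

0

Atom tally by fragment:
  CH3 → C:1 H:3
  CH2 → C:1 H:2
  CH2 → C:1 H:2
  CH(Cl) → C:1 H:1 Cl:1
  CH2CH2OH → C:2 H:5 O:1
Element totals:
  C: 6
  H: 13
  Cl: 1
  O: 1
Molecular formula: C6H13ClO.
DoU = (2C + 2 + N − H − X) / 2 = (2·6 + 2 + 0 − 13 − 1) / 2 = 0.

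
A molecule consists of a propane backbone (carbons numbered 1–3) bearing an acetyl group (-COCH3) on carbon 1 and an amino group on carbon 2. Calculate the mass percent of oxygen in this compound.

15.82%

Atom tally by fragment:
  CH3COCH2 → C:3 H:5 O:1
  CH(NH2) → C:1 H:3 N:1
  CH3 → C:1 H:3
Element totals:
  C: 5
  H: 11
  N: 1
  O: 1
Molecular formula: C5H11NO.
Molar mass = 101.149 g/mol.
Mass from O: 1 × 15.999 = 15.999 g/mol.
%O = 15.999 / 101.149 × 100 = 15.82%.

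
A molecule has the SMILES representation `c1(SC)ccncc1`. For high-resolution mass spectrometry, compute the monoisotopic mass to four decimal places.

Atom tally by fragment:
  pyridine ring core → C:5 H:5 N:1
  (− 1 ring H displaced by substituents)
  + SCH3 → C:1 H:3 S:1
Element totals:
  C: 6
  H: 7
  N: 1
  S: 1
Molecular formula: C6H7NS.
  M = 6(12.0) + 7(1.007825) + 14.003074 + 31.972071
    = 72.000000 + 7.054775 + 14.003074 + 31.972071 = 125.029920

125.0299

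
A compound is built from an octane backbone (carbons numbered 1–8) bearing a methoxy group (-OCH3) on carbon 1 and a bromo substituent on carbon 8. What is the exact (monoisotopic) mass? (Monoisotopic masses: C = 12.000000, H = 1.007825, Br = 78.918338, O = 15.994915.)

222.0619

Atom tally by fragment:
  CH3OCH2 → C:2 H:5 O:1
  CH2 → C:1 H:2
  CH2 → C:1 H:2
  CH2 → C:1 H:2
  CH2 → C:1 H:2
  CH2 → C:1 H:2
  CH2 → C:1 H:2
  CH2Br → C:1 H:2 Br:1
Element totals:
  C: 9
  H: 19
  Br: 1
  O: 1
Molecular formula: C9H19BrO.
  M = 9(12.0) + 19(1.007825) + 78.918338 + 15.994915
    = 108.000000 + 19.148675 + 78.918338 + 15.994915 = 222.061928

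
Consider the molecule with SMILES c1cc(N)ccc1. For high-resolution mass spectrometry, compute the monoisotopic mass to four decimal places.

Atom tally by fragment:
  benzene ring core → C:6 H:6
  (− 1 ring H displaced by substituents)
  + NH2 → N:1 H:2
Element totals:
  C: 6
  H: 7
  N: 1
Molecular formula: C6H7N.
  M = 6(12.0) + 7(1.007825) + 14.003074
    = 72.000000 + 7.054775 + 14.003074 = 93.057849

93.0578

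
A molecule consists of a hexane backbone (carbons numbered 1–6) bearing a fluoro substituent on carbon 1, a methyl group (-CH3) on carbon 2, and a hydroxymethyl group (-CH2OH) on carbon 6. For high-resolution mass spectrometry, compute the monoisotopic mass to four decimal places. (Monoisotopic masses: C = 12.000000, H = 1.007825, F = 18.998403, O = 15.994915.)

148.1263

Atom tally by fragment:
  FCH2 → C:1 H:2 F:1
  CH(CH3) → C:2 H:4
  CH2 → C:1 H:2
  CH2 → C:1 H:2
  CH2 → C:1 H:2
  CH2CH2OH → C:2 H:5 O:1
Element totals:
  C: 8
  H: 17
  F: 1
  O: 1
Molecular formula: C8H17FO.
  M = 8(12.0) + 17(1.007825) + 18.998403 + 15.994915
    = 96.000000 + 17.133025 + 18.998403 + 15.994915 = 148.126343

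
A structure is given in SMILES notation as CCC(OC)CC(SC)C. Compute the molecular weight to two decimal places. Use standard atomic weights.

Atom tally by fragment:
  CH3 → C:1 H:3
  CH2 → C:1 H:2
  CH(OCH3) → C:2 H:4 O:1
  CH2 → C:1 H:2
  CH(SCH3) → C:2 H:4 S:1
  CH3 → C:1 H:3
Element totals:
  C: 8
  H: 18
  O: 1
  S: 1
Molecular formula: C8H18OS.
  M = 8(12.011) + 18(1.008) + 15.999 + 32.06
    = 96.088 + 18.144 + 15.999 + 32.060 = 162.291

162.29 g/mol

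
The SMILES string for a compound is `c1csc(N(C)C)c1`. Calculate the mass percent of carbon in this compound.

56.65%

Atom tally by fragment:
  thiophene ring core → C:4 H:4 S:1
  (− 1 ring H displaced by substituents)
  + N(CH3)2 → N:1 C:2 H:6
Element totals:
  C: 6
  H: 9
  N: 1
  S: 1
Molecular formula: C6H9NS.
Molar mass = 127.205 g/mol.
Mass from C: 6 × 12.011 = 72.066 g/mol.
%C = 72.066 / 127.205 × 100 = 56.65%.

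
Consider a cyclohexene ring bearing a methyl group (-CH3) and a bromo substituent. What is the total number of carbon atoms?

Atom tally by fragment:
  cyclohexene ring core → C:6 H:10
  (− 2 ring H displaced by substituents)
  + CH3 → C:1 H:3
  + Br → Br:1
Element totals:
  C: 7
  H: 11
  Br: 1

7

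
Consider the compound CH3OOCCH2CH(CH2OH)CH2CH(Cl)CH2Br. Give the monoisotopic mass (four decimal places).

Atom tally by fragment:
  CH3OOCCH2 → C:3 H:5 O:2
  CH(CH2OH) → C:2 H:4 O:1
  CH2 → C:1 H:2
  CH(Cl) → C:1 H:1 Cl:1
  CH2Br → C:1 H:2 Br:1
Element totals:
  C: 8
  H: 14
  Br: 1
  Cl: 1
  O: 3
Molecular formula: C8H14BrClO3.
  M = 8(12.0) + 14(1.007825) + 78.918338 + 34.968853 + 3(15.994915)
    = 96.000000 + 14.109550 + 78.918338 + 34.968853 + 47.984745 = 271.981486

271.9815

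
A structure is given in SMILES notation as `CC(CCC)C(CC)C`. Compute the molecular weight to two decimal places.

Atom tally by fragment:
  CH3 → C:1 H:3
  CH(CH2CH2CH3) → C:4 H:8
  CH(C2H5) → C:3 H:6
  CH3 → C:1 H:3
Element totals:
  C: 9
  H: 20
Molecular formula: C9H20.
  M = 9(12.011) + 20(1.008)
    = 108.099 + 20.160 = 128.259

128.26 g/mol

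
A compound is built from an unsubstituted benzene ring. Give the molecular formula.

Atom tally by fragment:
  benzene ring core → C:6 H:6
Element totals:
  C: 6
  H: 6

C6H6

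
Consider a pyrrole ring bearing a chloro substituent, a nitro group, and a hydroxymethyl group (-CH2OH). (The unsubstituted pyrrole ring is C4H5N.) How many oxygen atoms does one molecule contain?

3

Atom tally by fragment:
  pyrrole ring core → C:4 H:5 N:1
  (− 3 ring H displaced by substituents)
  + Cl → Cl:1
  + NO2 → N:1 O:2
  + CH2OH → C:1 H:3 O:1
Element totals:
  C: 5
  H: 5
  Cl: 1
  N: 2
  O: 3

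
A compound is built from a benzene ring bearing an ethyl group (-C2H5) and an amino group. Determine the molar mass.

Atom tally by fragment:
  benzene ring core → C:6 H:6
  (− 2 ring H displaced by substituents)
  + C2H5 → C:2 H:5
  + NH2 → N:1 H:2
Element totals:
  C: 8
  H: 11
  N: 1
Molecular formula: C8H11N.
  M = 8(12.011) + 11(1.008) + 14.007
    = 96.088 + 11.088 + 14.007 = 121.183

121.18 g/mol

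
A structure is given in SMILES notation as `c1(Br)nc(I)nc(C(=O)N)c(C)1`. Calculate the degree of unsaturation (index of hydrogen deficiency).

5

Atom tally by fragment:
  pyrimidine ring core → C:4 H:4 N:2
  (− 4 ring H displaced by substituents)
  + Br → Br:1
  + I → I:1
  + CONH2 → C:1 H:2 O:1 N:1
  + CH3 → C:1 H:3
Element totals:
  C: 6
  H: 5
  Br: 1
  I: 1
  N: 3
  O: 1
Molecular formula: C6H5BrIN3O.
DoU = (2C + 2 + N − H − X) / 2 = (2·6 + 2 + 3 − 5 − 2) / 2 = 5.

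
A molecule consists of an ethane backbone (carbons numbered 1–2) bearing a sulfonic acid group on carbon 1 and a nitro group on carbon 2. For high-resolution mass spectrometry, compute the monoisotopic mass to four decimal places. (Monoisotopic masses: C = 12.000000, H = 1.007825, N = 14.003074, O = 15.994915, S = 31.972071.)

Atom tally by fragment:
  HO3SCH2 → C:1 H:3 S:1 O:3
  CH2NO2 → C:1 H:2 N:1 O:2
Element totals:
  C: 2
  H: 5
  N: 1
  O: 5
  S: 1
Molecular formula: C2H5NO5S.
  M = 2(12.0) + 5(1.007825) + 14.003074 + 5(15.994915) + 31.972071
    = 24.000000 + 5.039125 + 14.003074 + 79.974575 + 31.972071 = 154.988845

154.9888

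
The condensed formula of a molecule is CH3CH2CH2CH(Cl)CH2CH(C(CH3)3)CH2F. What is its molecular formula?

C11H22ClF

Element totals:
  C: 11
  H: 22
  Cl: 1
  F: 1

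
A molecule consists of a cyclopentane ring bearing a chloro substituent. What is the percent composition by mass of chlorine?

Atom tally by fragment:
  cyclopentane ring core → C:5 H:10
  (− 1 ring H displaced by substituents)
  + Cl → Cl:1
Element totals:
  C: 5
  H: 9
  Cl: 1
Molecular formula: C5H9Cl.
Molar mass = 104.577 g/mol.
Mass from Cl: 1 × 35.45 = 35.450 g/mol.
%Cl = 35.450 / 104.577 × 100 = 33.90%.

33.90%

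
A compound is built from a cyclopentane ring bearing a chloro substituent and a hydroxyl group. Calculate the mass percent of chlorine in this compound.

Atom tally by fragment:
  cyclopentane ring core → C:5 H:10
  (− 2 ring H displaced by substituents)
  + Cl → Cl:1
  + OH → O:1 H:1
Element totals:
  C: 5
  H: 9
  Cl: 1
  O: 1
Molecular formula: C5H9ClO.
Molar mass = 120.576 g/mol.
Mass from Cl: 1 × 35.45 = 35.450 g/mol.
%Cl = 35.450 / 120.576 × 100 = 29.40%.

29.40%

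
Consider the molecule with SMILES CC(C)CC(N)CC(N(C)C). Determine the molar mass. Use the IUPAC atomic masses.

Atom tally by fragment:
  CH3 → C:1 H:3
  CH(CH3) → C:2 H:4
  CH2 → C:1 H:2
  CH(NH2) → C:1 H:3 N:1
  CH2 → C:1 H:2
  CH2N(CH3)2 → C:3 H:8 N:1
Element totals:
  C: 9
  H: 22
  N: 2
Molecular formula: C9H22N2.
  M = 9(12.011) + 22(1.008) + 2(14.007)
    = 108.099 + 22.176 + 28.014 = 158.289

158.29 g/mol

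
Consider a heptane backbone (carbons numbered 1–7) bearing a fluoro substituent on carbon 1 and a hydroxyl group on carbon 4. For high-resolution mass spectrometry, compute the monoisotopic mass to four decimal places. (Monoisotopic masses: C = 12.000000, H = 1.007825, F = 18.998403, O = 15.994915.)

134.1107

Atom tally by fragment:
  FCH2 → C:1 H:2 F:1
  CH2 → C:1 H:2
  CH2 → C:1 H:2
  CH(OH) → C:1 H:2 O:1
  CH2 → C:1 H:2
  CH2 → C:1 H:2
  CH3 → C:1 H:3
Element totals:
  C: 7
  H: 15
  F: 1
  O: 1
Molecular formula: C7H15FO.
  M = 7(12.0) + 15(1.007825) + 18.998403 + 15.994915
    = 84.000000 + 15.117375 + 18.998403 + 15.994915 = 134.110693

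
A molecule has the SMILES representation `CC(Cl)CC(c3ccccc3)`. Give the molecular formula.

Atom tally by fragment:
  CH3 → C:1 H:3
  CH(Cl) → C:1 H:1 Cl:1
  CH2 → C:1 H:2
  CH2C6H5 → C:7 H:7
Element totals:
  C: 10
  H: 13
  Cl: 1

C10H13Cl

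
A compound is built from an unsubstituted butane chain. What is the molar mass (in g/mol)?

Atom tally by fragment:
  CH3 → C:1 H:3
  CH2 → C:1 H:2
  CH2 → C:1 H:2
  CH3 → C:1 H:3
Element totals:
  C: 4
  H: 10
Molecular formula: C4H10.
  M = 4(12.011) + 10(1.008)
    = 48.044 + 10.080 = 58.124

58.12 g/mol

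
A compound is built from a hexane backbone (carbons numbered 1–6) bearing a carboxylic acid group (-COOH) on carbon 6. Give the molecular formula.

Atom tally by fragment:
  CH3 → C:1 H:3
  CH2 → C:1 H:2
  CH2 → C:1 H:2
  CH2 → C:1 H:2
  CH2 → C:1 H:2
  CH2COOH → C:2 H:3 O:2
Element totals:
  C: 7
  H: 14
  O: 2

C7H14O2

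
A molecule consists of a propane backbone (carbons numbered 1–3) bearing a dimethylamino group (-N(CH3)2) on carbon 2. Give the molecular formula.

C5H13N

Atom tally by fragment:
  CH3 → C:1 H:3
  CH(N(CH3)2) → C:3 H:7 N:1
  CH3 → C:1 H:3
Element totals:
  C: 5
  H: 13
  N: 1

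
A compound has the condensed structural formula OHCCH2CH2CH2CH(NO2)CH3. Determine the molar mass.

Element totals:
  C: 6
  H: 11
  N: 1
  O: 3
Molecular formula: C6H11NO3.
  M = 6(12.011) + 11(1.008) + 14.007 + 3(15.999)
    = 72.066 + 11.088 + 14.007 + 47.997 = 145.158

145.16 g/mol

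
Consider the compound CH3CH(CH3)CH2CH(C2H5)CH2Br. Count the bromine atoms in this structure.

Element totals:
  C: 8
  H: 17
  Br: 1

1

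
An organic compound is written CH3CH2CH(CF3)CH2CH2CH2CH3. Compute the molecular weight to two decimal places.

Atom tally by fragment:
  CH3 → C:1 H:3
  CH2 → C:1 H:2
  CH(CF3) → C:2 H:1 F:3
  CH2 → C:1 H:2
  CH2 → C:1 H:2
  CH2 → C:1 H:2
  CH3 → C:1 H:3
Element totals:
  C: 8
  H: 15
  F: 3
Molecular formula: C8H15F3.
  M = 8(12.011) + 15(1.008) + 3(18.998)
    = 96.088 + 15.120 + 56.994 = 168.202

168.20 g/mol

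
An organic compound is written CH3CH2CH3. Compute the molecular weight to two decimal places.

44.10 g/mol

Element totals:
  C: 3
  H: 8
Molecular formula: C3H8.
  M = 3(12.011) + 8(1.008)
    = 36.033 + 8.064 = 44.097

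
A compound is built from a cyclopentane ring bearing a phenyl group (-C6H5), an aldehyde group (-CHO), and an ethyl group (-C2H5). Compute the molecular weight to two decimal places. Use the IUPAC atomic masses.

Atom tally by fragment:
  cyclopentane ring core → C:5 H:10
  (− 3 ring H displaced by substituents)
  + C6H5 → C:6 H:5
  + CHO → C:1 H:1 O:1
  + C2H5 → C:2 H:5
Element totals:
  C: 14
  H: 18
  O: 1
Molecular formula: C14H18O.
  M = 14(12.011) + 18(1.008) + 15.999
    = 168.154 + 18.144 + 15.999 = 202.297

202.30 g/mol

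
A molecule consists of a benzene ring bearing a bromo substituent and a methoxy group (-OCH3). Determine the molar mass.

Atom tally by fragment:
  benzene ring core → C:6 H:6
  (− 2 ring H displaced by substituents)
  + Br → Br:1
  + OCH3 → C:1 H:3 O:1
Element totals:
  C: 7
  H: 7
  Br: 1
  O: 1
Molecular formula: C7H7BrO.
  M = 7(12.011) + 7(1.008) + 79.904 + 15.999
    = 84.077 + 7.056 + 79.904 + 15.999 = 187.036

187.04 g/mol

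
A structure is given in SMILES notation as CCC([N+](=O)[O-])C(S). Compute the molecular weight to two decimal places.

135.18 g/mol

Atom tally by fragment:
  CH3 → C:1 H:3
  CH2 → C:1 H:2
  CH(NO2) → C:1 H:1 N:1 O:2
  CH2SH → C:1 H:3 S:1
Element totals:
  C: 4
  H: 9
  N: 1
  O: 2
  S: 1
Molecular formula: C4H9NO2S.
  M = 4(12.011) + 9(1.008) + 14.007 + 2(15.999) + 32.06
    = 48.044 + 9.072 + 14.007 + 31.998 + 32.060 = 135.181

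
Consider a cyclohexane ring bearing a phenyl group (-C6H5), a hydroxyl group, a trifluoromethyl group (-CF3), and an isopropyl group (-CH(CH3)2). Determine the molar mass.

286.34 g/mol

Atom tally by fragment:
  cyclohexane ring core → C:6 H:12
  (− 4 ring H displaced by substituents)
  + C6H5 → C:6 H:5
  + OH → O:1 H:1
  + CF3 → C:1 F:3
  + CH(CH3)2 → C:3 H:7
Element totals:
  C: 16
  H: 21
  F: 3
  O: 1
Molecular formula: C16H21F3O.
  M = 16(12.011) + 21(1.008) + 3(18.998) + 15.999
    = 192.176 + 21.168 + 56.994 + 15.999 = 286.337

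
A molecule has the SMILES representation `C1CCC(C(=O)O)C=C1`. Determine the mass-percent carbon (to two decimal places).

Atom tally by fragment:
  cyclohexene ring core → C:6 H:10
  (− 1 ring H displaced by substituents)
  + COOH → C:1 H:1 O:2
Element totals:
  C: 7
  H: 10
  O: 2
Molecular formula: C7H10O2.
Molar mass = 126.155 g/mol.
Mass from C: 7 × 12.011 = 84.077 g/mol.
%C = 84.077 / 126.155 × 100 = 66.65%.

66.65%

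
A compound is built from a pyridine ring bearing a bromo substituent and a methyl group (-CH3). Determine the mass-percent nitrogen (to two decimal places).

8.14%

Atom tally by fragment:
  pyridine ring core → C:5 H:5 N:1
  (− 2 ring H displaced by substituents)
  + Br → Br:1
  + CH3 → C:1 H:3
Element totals:
  C: 6
  H: 6
  Br: 1
  N: 1
Molecular formula: C6H6BrN.
Molar mass = 172.025 g/mol.
Mass from N: 1 × 14.007 = 14.007 g/mol.
%N = 14.007 / 172.025 × 100 = 8.14%.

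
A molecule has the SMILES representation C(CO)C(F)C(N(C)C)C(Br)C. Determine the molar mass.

242.13 g/mol

Atom tally by fragment:
  HOCH2CH2 → C:2 H:5 O:1
  CH(F) → C:1 H:1 F:1
  CH(N(CH3)2) → C:3 H:7 N:1
  CH(Br) → C:1 H:1 Br:1
  CH3 → C:1 H:3
Element totals:
  C: 8
  H: 17
  Br: 1
  F: 1
  N: 1
  O: 1
Molecular formula: C8H17BrFNO.
  M = 8(12.011) + 17(1.008) + 79.904 + 18.998 + 14.007 + 15.999
    = 96.088 + 17.136 + 79.904 + 18.998 + 14.007 + 15.999 = 242.132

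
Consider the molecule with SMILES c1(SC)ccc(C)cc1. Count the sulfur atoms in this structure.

Atom tally by fragment:
  benzene ring core → C:6 H:6
  (− 2 ring H displaced by substituents)
  + SCH3 → C:1 H:3 S:1
  + CH3 → C:1 H:3
Element totals:
  C: 8
  H: 10
  S: 1

1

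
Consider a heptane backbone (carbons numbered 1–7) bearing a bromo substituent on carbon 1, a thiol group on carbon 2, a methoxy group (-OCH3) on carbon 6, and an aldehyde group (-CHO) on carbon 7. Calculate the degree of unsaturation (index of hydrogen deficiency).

Atom tally by fragment:
  BrCH2 → C:1 H:2 Br:1
  CH(SH) → C:1 H:2 S:1
  CH2 → C:1 H:2
  CH2 → C:1 H:2
  CH2 → C:1 H:2
  CH(OCH3) → C:2 H:4 O:1
  CH2CHO → C:2 H:3 O:1
Element totals:
  C: 9
  H: 17
  Br: 1
  O: 2
  S: 1
Molecular formula: C9H17BrO2S.
DoU = (2C + 2 + N − H − X) / 2 = (2·9 + 2 + 0 − 17 − 1) / 2 = 1.

1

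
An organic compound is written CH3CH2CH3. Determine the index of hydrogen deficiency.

0

Atom tally by fragment:
  CH3 → C:1 H:3
  CH2 → C:1 H:2
  CH3 → C:1 H:3
Element totals:
  C: 3
  H: 8
Molecular formula: C3H8.
DoU = (2C + 2 + N − H − X) / 2 = (2·3 + 2 + 0 − 8 − 0) / 2 = 0.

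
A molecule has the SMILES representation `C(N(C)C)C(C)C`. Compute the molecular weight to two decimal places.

101.19 g/mol

Atom tally by fragment:
  (CH3)2NCH2 → C:3 H:8 N:1
  CH(CH3) → C:2 H:4
  CH3 → C:1 H:3
Element totals:
  C: 6
  H: 15
  N: 1
Molecular formula: C6H15N.
  M = 6(12.011) + 15(1.008) + 14.007
    = 72.066 + 15.120 + 14.007 = 101.193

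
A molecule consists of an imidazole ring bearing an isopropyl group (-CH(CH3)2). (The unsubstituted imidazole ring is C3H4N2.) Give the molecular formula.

C6H10N2

Atom tally by fragment:
  imidazole ring core → C:3 H:4 N:2
  (− 1 ring H displaced by substituents)
  + CH(CH3)2 → C:3 H:7
Element totals:
  C: 6
  H: 10
  N: 2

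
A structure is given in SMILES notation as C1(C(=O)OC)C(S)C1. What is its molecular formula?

Atom tally by fragment:
  cyclopropane ring core → C:3 H:6
  (− 2 ring H displaced by substituents)
  + COOCH3 → C:2 H:3 O:2
  + SH → S:1 H:1
Element totals:
  C: 5
  H: 8
  O: 2
  S: 1

C5H8O2S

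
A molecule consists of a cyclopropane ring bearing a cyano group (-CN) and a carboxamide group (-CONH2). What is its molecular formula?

C5H6N2O

Atom tally by fragment:
  cyclopropane ring core → C:3 H:6
  (− 2 ring H displaced by substituents)
  + CN → C:1 N:1
  + CONH2 → C:1 H:2 O:1 N:1
Element totals:
  C: 5
  H: 6
  N: 2
  O: 1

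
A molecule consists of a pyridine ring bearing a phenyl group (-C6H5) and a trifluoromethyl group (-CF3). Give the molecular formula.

C12H8F3N

Atom tally by fragment:
  pyridine ring core → C:5 H:5 N:1
  (− 2 ring H displaced by substituents)
  + C6H5 → C:6 H:5
  + CF3 → C:1 F:3
Element totals:
  C: 12
  H: 8
  F: 3
  N: 1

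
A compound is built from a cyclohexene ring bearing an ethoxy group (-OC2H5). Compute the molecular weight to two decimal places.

126.20 g/mol

Atom tally by fragment:
  cyclohexene ring core → C:6 H:10
  (− 1 ring H displaced by substituents)
  + OC2H5 → C:2 H:5 O:1
Element totals:
  C: 8
  H: 14
  O: 1
Molecular formula: C8H14O.
  M = 8(12.011) + 14(1.008) + 15.999
    = 96.088 + 14.112 + 15.999 = 126.199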